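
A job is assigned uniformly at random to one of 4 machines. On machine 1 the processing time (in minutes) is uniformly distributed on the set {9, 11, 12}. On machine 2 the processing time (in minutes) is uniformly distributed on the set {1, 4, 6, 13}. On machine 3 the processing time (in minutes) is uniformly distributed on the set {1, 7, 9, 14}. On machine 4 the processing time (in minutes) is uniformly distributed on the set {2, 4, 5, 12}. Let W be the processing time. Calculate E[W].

181/24

E[W | machine 1] = (9+11+12)/3 = 32/3.
E[W | machine 2] = (1+4+6+13)/4 = 6.
E[W | machine 3] = (1+7+9+14)/4 = 31/4.
E[W | machine 4] = (2+4+5+12)/4 = 23/4.
By the law of total expectation,
E[W] = (1/4)·(32/3) + (1/4)·(6) + (1/4)·(31/4) + (1/4)·(23/4) = 181/24.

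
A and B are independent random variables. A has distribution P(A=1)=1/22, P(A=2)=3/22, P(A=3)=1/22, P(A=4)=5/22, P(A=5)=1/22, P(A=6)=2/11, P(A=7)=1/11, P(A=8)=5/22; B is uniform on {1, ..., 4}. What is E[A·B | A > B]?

P(A > B) = 17/22.
Summing AB·P(x,y) over outcomes with A > B gives 965/88.
E[A·B | A > B] = (965/88) / (17/22) = 965/68.

965/68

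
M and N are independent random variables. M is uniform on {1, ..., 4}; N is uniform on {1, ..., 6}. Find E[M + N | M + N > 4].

62/9

P(M + N > 4) = 3/4.
Summing (M+N)·P(x,y) over outcomes with M + N > 4 gives 31/6.
E[M + N | M + N > 4] = (31/6) / (3/4) = 62/9.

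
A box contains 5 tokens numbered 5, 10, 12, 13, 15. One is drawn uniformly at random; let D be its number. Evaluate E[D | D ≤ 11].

P(D ≤ 11) = 2/5.
Σ over the event: 5·1/5 + 10·1/5 = 3.
E[D | D ≤ 11] = (3) / (2/5) = 15/2.

15/2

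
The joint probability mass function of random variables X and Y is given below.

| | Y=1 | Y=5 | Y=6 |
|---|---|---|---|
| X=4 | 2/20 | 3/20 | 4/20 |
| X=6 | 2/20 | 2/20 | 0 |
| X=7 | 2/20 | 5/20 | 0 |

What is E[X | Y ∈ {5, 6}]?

P(Y ∈ {5, 6}) = 7/10.
Σ X·P over the event = 4·(3/20) + 4·(4/20) + 6·(2/20) + 7·(5/20) = 15/4.
E[X | Y ∈ {5, 6}] = (15/4) / (7/10) = 75/14.

75/14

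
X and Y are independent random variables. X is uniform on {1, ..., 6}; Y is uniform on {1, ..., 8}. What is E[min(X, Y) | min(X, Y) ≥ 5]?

43/8

P(min(X, Y) ≥ 5) = 1/6.
Summing min(X,Y)·P(x,y) over outcomes with min(X, Y) ≥ 5 gives 43/48.
E[min(X, Y) | min(X, Y) ≥ 5] = (43/48) / (1/6) = 43/8.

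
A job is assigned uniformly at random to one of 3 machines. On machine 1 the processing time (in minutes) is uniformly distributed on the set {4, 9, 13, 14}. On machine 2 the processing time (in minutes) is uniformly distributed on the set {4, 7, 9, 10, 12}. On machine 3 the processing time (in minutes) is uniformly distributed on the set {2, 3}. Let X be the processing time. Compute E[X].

E[X | machine 1] = (4+9+13+14)/4 = 10.
E[X | machine 2] = (4+7+9+10+12)/5 = 42/5.
E[X | machine 3] = (2+3)/2 = 5/2.
E[X] = (1/3)·(10) + (1/3)·(42/5) + (1/3)·(5/2) = 209/30.

209/30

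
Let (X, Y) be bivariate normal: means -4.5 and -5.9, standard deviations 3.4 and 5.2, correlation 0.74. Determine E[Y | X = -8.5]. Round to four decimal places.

The regression of Y on X has slope ρ·σ_Y/σ_X and passes through (μ_X, μ_Y).
E[Y | X=-8.5] = -5.9 + (0.74)·(5.2/3.4)·(-8.5 − (-4.5)) = -5.9 + (1.131765)·(-4) = -10.4271.

-10.4271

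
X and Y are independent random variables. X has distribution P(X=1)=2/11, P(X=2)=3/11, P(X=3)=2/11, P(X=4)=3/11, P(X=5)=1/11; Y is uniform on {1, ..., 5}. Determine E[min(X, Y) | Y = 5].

31/11

P(Y = 5) = 1/5.
Summing min(X,Y)·P(x,y) over outcomes with Y = 5 gives 31/55.
E[min(X, Y) | Y = 5] = (31/55) / (1/5) = 31/11.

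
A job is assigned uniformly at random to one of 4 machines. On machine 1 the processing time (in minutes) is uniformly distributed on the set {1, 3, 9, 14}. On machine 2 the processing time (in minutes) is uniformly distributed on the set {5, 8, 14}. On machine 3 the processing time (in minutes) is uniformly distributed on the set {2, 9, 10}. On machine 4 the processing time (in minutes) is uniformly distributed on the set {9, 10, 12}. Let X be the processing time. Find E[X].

E[X | machine 1] = (1+3+9+14)/4 = 27/4.
E[X | machine 2] = (5+8+14)/3 = 9.
E[X | machine 3] = (2+9+10)/3 = 7.
E[X | machine 4] = (9+10+12)/3 = 31/3.
E[X] = (1/4)·(27/4) + (1/4)·(9) + (1/4)·(7) + (1/4)·(31/3) = 397/48.

397/48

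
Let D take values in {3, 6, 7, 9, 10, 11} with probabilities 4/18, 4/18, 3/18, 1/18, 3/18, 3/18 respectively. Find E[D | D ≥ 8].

P(D ≥ 8) = 7/18.
Σ over the event: 9·1/18 + 10·1/6 + 11·1/6 = 4.
E[D | D ≥ 8] = (4) / (7/18) = 72/7.

72/7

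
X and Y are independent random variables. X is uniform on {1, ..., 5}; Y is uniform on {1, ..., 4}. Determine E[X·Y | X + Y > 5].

23/2

Outcomes with X + Y > 5: (2,4), (3,3), (3,4), (4,2), (4,3), (4,4), (5,1), (5,2), (5,3), (5,4), each with probability 1/20.
E[X·Y | X + Y > 5] = (8 + 9 + 12 + 8 + 12 + 16 + 5 + 10 + 15 + 20) / 10 = 23/2.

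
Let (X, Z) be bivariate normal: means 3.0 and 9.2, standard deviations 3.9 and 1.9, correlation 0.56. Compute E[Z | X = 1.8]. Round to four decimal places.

The regression of Z on X has slope ρ·σ_Z/σ_X and passes through (μ_X, μ_Z).
E[Z | X=1.8] = 9.2 + (0.56)·(1.9/3.9)·(1.8 − (3.0)) = 9.2 + (0.27282)·(-1.2) = 8.8726.

8.8726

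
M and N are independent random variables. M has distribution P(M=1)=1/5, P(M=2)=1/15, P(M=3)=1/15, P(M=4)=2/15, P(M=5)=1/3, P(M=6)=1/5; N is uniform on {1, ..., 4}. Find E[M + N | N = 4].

P(N = 4) = 1/4.
Summing (M+N)·P(x,y) over outcomes with N = 4 gives 119/60.
E[M + N | N = 4] = (119/60) / (1/4) = 119/15.

119/15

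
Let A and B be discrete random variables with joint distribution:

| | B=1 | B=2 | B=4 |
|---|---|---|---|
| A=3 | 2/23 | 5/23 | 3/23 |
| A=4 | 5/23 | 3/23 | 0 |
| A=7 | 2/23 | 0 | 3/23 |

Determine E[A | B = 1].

40/9

P(B = 1) = 9/23.
Σ A·P over the event = 3·(2/23) + 4·(5/23) + 7·(2/23) = 40/23.
E[A | B = 1] = (40/23) / (9/23) = 40/9.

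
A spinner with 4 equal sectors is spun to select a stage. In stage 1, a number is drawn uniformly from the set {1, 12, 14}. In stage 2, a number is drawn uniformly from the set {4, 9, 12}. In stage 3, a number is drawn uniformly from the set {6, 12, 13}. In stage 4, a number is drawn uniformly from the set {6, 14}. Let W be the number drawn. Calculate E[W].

E[W | stage 1] = (1+12+14)/3 = 9.
E[W | stage 2] = (4+9+12)/3 = 25/3.
E[W | stage 3] = (6+12+13)/3 = 31/3.
E[W | stage 4] = (6+14)/2 = 10.
E[W] = (1/4)·(9) + (1/4)·(25/3) + (1/4)·(31/3) + (1/4)·(10) = 113/12.

113/12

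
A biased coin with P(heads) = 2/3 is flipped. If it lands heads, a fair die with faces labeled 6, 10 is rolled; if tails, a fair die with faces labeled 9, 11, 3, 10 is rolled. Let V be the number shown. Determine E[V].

E[V | heads] = (6+10)/2 = 8.
E[V | tails] = (9+11+3+10)/4 = 33/4.
By the law of total expectation,
E[V] = (2/3)·(8) + (1/3)·(33/4) = 97/12.

97/12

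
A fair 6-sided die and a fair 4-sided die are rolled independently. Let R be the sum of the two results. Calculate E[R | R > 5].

P(R > 5) = 7/12.
Σ over the event: 6·1/6 + 7·1/6 + 8·1/8 + 9·1/12 + 10·1/24 = 13/3.
E[R | R > 5] = (13/3) / (7/12) = 52/7.

52/7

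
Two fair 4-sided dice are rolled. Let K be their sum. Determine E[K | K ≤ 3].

P(K ≤ 3) = 3/16.
Σ over the event: 2·1/16 + 3·1/8 = 1/2.
E[K | K ≤ 3] = (1/2) / (3/16) = 8/3.

8/3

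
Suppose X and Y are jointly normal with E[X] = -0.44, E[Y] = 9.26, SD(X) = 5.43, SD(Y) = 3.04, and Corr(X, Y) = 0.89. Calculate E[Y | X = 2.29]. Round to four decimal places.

E[Y | X=x] = μ_Y + ρ(σ_Y/σ_X)(x − μ_X) for jointly normal variables.
E[Y | X=2.29] = 9.26 + (0.89)·(3.04/5.43)·(2.29 − (-0.44)) = 9.26 + (0.49827)·(2.73) = 10.6203.

10.6203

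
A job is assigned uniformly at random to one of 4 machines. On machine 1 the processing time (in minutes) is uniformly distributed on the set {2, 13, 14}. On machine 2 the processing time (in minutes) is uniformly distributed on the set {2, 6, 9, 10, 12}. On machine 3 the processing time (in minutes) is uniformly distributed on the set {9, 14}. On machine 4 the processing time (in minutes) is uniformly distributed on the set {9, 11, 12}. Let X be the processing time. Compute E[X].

E[X | machine 1] = (2+13+14)/3 = 29/3.
E[X | machine 2] = (2+6+9+10+12)/5 = 39/5.
E[X | machine 3] = (9+14)/2 = 23/2.
E[X | machine 4] = (9+11+12)/3 = 32/3.
By the law of total expectation,
E[X] = (1/4)·(29/3) + (1/4)·(39/5) + (1/4)·(23/2) + (1/4)·(32/3) = 1189/120.

1189/120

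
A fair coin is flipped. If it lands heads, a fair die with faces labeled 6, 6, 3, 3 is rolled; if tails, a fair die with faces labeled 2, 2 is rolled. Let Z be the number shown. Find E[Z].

E[Z | heads] = (6+6+3+3)/4 = 9/2.
E[Z | tails] = (2+2)/2 = 2.
By the law of total expectation,
E[Z] = (1/2)·(9/2) + (1/2)·(2) = 13/4.

13/4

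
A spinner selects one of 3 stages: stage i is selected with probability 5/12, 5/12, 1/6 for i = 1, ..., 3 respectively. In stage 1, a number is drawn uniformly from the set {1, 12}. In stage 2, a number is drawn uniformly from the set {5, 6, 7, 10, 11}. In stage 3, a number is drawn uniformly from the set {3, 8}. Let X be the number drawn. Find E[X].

E[X | stage 1] = (1+12)/2 = 13/2.
E[X | stage 2] = (5+6+7+10+11)/5 = 39/5.
E[X | stage 3] = (3+8)/2 = 11/2.
By the law of total expectation,
E[X] = (5/12)·(13/2) + (5/12)·(39/5) + (1/6)·(11/2) = 55/8.

55/8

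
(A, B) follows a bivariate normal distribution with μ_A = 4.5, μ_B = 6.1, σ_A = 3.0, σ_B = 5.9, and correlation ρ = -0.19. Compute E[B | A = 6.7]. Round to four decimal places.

5.2779

The regression of B on A has slope ρ·σ_B/σ_A and passes through (μ_A, μ_B).
E[B | A=6.7] = 6.1 + (-0.19)·(5.9/3.0)·(6.7 − (4.5)) = 6.1 + (-0.37367)·(2.2) = 5.2779.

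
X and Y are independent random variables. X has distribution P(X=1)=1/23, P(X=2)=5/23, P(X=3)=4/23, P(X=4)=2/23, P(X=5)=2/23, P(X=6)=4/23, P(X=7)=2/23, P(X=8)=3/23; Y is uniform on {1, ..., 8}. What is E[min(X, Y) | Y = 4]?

P(Y = 4) = 1/8.
Summing min(X,Y)·P(x,y) over outcomes with Y = 4 gives 75/184.
E[min(X, Y) | Y = 4] = (75/184) / (1/8) = 75/23.

75/23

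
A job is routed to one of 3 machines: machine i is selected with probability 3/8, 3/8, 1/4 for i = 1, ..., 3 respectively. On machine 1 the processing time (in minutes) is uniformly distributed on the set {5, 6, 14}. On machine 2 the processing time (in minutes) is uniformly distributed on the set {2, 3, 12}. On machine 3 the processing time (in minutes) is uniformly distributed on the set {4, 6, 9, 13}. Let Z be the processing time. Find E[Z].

29/4

E[Z | machine 1] = (5+6+14)/3 = 25/3.
E[Z | machine 2] = (2+3+12)/3 = 17/3.
E[Z | machine 3] = (4+6+9+13)/4 = 8.
By the law of total expectation,
E[Z] = (3/8)·(25/3) + (3/8)·(17/3) + (1/4)·(8) = 29/4.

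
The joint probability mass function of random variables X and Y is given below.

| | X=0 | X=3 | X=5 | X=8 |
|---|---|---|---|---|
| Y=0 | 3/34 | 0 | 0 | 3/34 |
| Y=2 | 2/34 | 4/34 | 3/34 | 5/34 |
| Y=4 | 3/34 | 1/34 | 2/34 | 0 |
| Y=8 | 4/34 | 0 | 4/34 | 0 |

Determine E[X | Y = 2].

67/14

P(Y = 2) = 7/17.
Σ X·P over the event = 0·(2/34) + 3·(4/34) + 5·(3/34) + 8·(5/34) = 67/34.
E[X | Y = 2] = (67/34) / (7/17) = 67/14.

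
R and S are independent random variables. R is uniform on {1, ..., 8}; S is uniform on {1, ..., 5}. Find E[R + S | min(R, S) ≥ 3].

19/2

P(min(R, S) ≥ 3) = 9/20.
Summing (R+S)·P(x,y) over outcomes with min(R, S) ≥ 3 gives 171/40.
E[R + S | min(R, S) ≥ 3] = (171/40) / (9/20) = 19/2.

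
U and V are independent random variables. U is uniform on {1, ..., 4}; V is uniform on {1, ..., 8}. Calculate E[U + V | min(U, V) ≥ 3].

9

P(min(U, V) ≥ 3) = 3/8.
Summing (U+V)·P(x,y) over outcomes with min(U, V) ≥ 3 gives 27/8.
E[U + V | min(U, V) ≥ 3] = (27/8) / (3/8) = 9.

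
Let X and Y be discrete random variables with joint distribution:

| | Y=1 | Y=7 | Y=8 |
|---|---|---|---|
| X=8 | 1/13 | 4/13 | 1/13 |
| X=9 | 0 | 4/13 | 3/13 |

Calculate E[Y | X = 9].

P(X = 9) = 7/13.
Σ Y·P over the event = 7·(4/13) + 8·(3/13) = 4.
E[Y | X = 9] = (4) / (7/13) = 52/7.

52/7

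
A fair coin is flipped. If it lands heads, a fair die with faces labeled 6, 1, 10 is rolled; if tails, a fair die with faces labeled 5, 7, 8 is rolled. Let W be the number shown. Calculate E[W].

37/6

E[W | heads] = (6+1+10)/3 = 17/3.
E[W | tails] = (5+7+8)/3 = 20/3.
By the law of total expectation,
E[W] = (1/2)·(17/3) + (1/2)·(20/3) = 37/6.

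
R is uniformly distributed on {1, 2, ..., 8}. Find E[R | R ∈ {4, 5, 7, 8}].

6

P(R ∈ {4, 5, 7, 8}) = 1/2.
Σ over the event: 4·1/8 + 5·1/8 + 7·1/8 + 8·1/8 = 3.
E[R | R ∈ {4, 5, 7, 8}] = (3) / (1/2) = 6.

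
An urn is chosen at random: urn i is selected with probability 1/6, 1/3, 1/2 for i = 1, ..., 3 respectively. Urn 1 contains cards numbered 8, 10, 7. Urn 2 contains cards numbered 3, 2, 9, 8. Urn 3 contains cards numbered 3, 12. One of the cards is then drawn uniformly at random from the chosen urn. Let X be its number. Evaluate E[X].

251/36

E[X | urn 1] = (8+10+7)/3 = 25/3.
E[X | urn 2] = (3+2+9+8)/4 = 11/2.
E[X | urn 3] = (3+12)/2 = 15/2.
By the law of total expectation,
E[X] = (1/6)·(25/3) + (1/3)·(11/2) + (1/2)·(15/2) = 251/36.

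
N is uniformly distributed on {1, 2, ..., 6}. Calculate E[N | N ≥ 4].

Given N ≥ 4, N is equally likely to be any of {4, 5, 6}.
E[N | N ≥ 4] = (4 + 5 + 6) / 3 = 5.

5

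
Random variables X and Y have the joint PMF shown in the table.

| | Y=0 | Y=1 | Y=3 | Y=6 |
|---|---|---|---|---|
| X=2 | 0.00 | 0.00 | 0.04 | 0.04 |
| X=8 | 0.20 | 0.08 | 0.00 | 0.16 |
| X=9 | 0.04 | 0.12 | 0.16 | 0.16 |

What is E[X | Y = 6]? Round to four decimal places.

7.7778

P(Y = 6) = 0.36.
Σ X·P over the event = 2·(0.04) + 8·(0.16) + 9·(0.16) = 2.80.
E[X | Y = 6] = (2.80) / (0.36) = 7.7778.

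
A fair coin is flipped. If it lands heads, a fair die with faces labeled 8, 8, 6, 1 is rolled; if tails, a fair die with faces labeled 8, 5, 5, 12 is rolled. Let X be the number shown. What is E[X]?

53/8

E[X | heads] = (8+8+6+1)/4 = 23/4.
E[X | tails] = (8+5+5+12)/4 = 15/2.
E[X] = (1/2)·(23/4) + (1/2)·(15/2) = 53/8.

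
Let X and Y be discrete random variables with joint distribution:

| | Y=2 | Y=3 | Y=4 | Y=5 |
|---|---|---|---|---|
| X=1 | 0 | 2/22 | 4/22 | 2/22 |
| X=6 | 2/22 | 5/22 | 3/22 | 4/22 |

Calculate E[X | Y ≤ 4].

33/8

P(Y ≤ 4) = 8/11.
Σ X·P over the event = 1·(2/22) + 1·(4/22) + 6·(2/22) + 6·(5/22) + 6·(3/22) = 3.
E[X | Y ≤ 4] = (3) / (8/11) = 33/8.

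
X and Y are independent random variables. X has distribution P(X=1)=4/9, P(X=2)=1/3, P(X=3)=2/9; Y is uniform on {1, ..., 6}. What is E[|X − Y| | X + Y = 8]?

P(X + Y = 8) = 5/54.
Summing |X−Y|·P(x,y) over outcomes with X + Y = 8 gives 8/27.
E[|X − Y| | X + Y = 8] = (8/27) / (5/54) = 16/5.

16/5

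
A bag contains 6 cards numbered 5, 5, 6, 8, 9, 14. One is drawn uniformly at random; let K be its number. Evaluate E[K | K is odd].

P(K is odd) = 1/2.
Σ over the event: 5·1/3 + 9·1/6 = 19/6.
E[K | K is odd] = (19/6) / (1/2) = 19/3.

19/3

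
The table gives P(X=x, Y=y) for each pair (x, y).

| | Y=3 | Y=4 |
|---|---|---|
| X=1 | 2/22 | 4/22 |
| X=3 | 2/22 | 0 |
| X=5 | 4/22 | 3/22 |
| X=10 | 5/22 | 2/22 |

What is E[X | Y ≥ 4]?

P(Y ≥ 4) = 9/22.
Σ X·P over the event = 1·(4/22) + 5·(3/22) + 10·(2/22) = 39/22.
E[X | Y ≥ 4] = (39/22) / (9/22) = 13/3.

13/3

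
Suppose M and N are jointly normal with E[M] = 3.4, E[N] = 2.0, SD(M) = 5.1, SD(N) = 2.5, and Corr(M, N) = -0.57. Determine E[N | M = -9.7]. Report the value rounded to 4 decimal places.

5.6603

The regression of N on M has slope ρ·σ_N/σ_M and passes through (μ_M, μ_N).
E[N | M=-9.7] = 2.0 + (-0.57)·(2.5/5.1)·(-9.7 − (3.4)) = 2.0 + (-0.27941)·(-13.1) = 5.6603.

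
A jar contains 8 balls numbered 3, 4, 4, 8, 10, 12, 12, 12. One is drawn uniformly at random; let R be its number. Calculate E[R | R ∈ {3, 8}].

P(R ∈ {3, 8}) = 1/4.
Σ over the event: 3·1/8 + 8·1/8 = 11/8.
E[R | R ∈ {3, 8}] = (11/8) / (1/4) = 11/2.

11/2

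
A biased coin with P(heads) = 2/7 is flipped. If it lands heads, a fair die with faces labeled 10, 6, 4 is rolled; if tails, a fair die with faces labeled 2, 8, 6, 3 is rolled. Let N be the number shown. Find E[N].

E[N | heads] = (10+6+4)/3 = 20/3.
E[N | tails] = (2+8+6+3)/4 = 19/4.
E[N] = (2/7)·(20/3) + (5/7)·(19/4) = 445/84.

445/84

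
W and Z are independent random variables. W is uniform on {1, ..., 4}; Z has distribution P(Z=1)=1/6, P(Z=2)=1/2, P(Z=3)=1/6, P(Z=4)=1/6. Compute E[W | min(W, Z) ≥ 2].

3

P(min(W, Z) ≥ 2) = 5/8.
Summing W·P(x,y) over outcomes with min(W, Z) ≥ 2 gives 15/8.
E[W | min(W, Z) ≥ 2] = (15/8) / (5/8) = 3.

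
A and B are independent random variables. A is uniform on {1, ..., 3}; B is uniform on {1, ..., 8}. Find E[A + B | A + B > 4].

P(A + B > 4) = 3/4.
Summing (A+B)·P(x,y) over outcomes with A + B > 4 gives 17/3.
E[A + B | A + B > 4] = (17/3) / (3/4) = 68/9.

68/9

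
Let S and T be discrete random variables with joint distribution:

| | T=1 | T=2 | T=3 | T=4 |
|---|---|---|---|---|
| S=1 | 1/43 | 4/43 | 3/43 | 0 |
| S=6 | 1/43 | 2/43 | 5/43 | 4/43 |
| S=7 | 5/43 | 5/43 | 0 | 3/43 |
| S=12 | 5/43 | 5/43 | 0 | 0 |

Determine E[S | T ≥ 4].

45/7

P(T ≥ 4) = 7/43.
Σ S·P over the event = 6·(4/43) + 7·(3/43) = 45/43.
E[S | T ≥ 4] = (45/43) / (7/43) = 45/7.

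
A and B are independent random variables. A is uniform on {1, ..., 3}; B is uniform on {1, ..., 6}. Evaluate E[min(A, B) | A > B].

4/3

Outcomes with A > B: (2,1), (3,1), (3,2), each with probability 1/18.
E[min(A, B) | A > B] = (1 + 1 + 2) / 3 = 4/3.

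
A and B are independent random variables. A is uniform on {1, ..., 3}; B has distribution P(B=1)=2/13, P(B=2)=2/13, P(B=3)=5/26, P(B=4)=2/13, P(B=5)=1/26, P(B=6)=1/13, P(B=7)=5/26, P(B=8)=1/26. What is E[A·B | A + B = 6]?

P(A + B = 6) = 5/39.
Summing AB·P(x,y) over outcomes with A + B = 6 gives 41/39.
E[A·B | A + B = 6] = (41/39) / (5/39) = 41/5.

41/5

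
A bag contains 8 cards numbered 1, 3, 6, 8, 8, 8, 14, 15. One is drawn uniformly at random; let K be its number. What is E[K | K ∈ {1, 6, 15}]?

22/3

P(K ∈ {1, 6, 15}) = 3/8.
Σ over the event: 1·1/8 + 6·1/8 + 15·1/8 = 11/4.
E[K | K ∈ {1, 6, 15}] = (11/4) / (3/8) = 22/3.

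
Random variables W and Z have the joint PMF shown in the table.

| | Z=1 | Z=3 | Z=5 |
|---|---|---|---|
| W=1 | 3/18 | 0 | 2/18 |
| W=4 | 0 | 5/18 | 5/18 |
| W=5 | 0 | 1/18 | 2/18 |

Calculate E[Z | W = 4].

4

P(W = 4) = 5/9.
Σ Z·P over the event = 3·(5/18) + 5·(5/18) = 20/9.
E[Z | W = 4] = (20/9) / (5/9) = 4.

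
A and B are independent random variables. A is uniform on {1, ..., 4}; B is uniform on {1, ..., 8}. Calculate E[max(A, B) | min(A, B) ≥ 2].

109/21

P(min(A, B) ≥ 2) = 21/32.
Summing max(A,B)·P(x,y) over outcomes with min(A, B) ≥ 2 gives 109/32.
E[max(A, B) | min(A, B) ≥ 2] = (109/32) / (21/32) = 109/21.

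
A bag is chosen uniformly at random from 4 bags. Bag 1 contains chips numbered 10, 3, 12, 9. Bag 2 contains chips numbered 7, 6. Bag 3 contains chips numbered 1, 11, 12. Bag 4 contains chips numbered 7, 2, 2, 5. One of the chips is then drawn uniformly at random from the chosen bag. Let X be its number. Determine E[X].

E[X | bag 1] = (10+3+12+9)/4 = 17/2.
E[X | bag 2] = (7+6)/2 = 13/2.
E[X | bag 3] = (1+11+12)/3 = 8.
E[X | bag 4] = (7+2+2+5)/4 = 4.
By the law of total expectation,
E[X] = (1/4)·(17/2) + (1/4)·(13/2) + (1/4)·(8) + (1/4)·(4) = 27/4.

27/4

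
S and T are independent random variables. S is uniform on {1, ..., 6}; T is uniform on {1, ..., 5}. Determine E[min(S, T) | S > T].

7/3

P(S > T) = 1/2.
Summing min(S,T)·P(x,y) over outcomes with S > T gives 7/6.
E[min(S, T) | S > T] = (7/6) / (1/2) = 7/3.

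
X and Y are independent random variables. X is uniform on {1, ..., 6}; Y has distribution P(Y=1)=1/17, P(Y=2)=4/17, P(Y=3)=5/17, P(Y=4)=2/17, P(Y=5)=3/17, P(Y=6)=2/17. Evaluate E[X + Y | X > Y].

320/43

P(X > Y) = 43/102.
Summing (X+Y)·P(x,y) over outcomes with X > Y gives 160/51.
E[X + Y | X > Y] = (160/51) / (43/102) = 320/43.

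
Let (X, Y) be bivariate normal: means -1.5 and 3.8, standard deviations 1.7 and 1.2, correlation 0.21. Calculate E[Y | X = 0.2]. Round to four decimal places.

4.0520

The regression of Y on X has slope ρ·σ_Y/σ_X and passes through (μ_X, μ_Y).
E[Y | X=0.2] = 3.8 + (0.21)·(1.2/1.7)·(0.2 − (-1.5)) = 3.8 + (0.14824)·(1.7) = 4.0520.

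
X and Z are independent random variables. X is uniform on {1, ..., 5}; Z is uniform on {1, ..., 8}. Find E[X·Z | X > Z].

17/2

Outcomes with X > Z: (2,1), (3,1), (3,2), (4,1), (4,2), (4,3), (5,1), (5,2), (5,3), (5,4), each with probability 1/40.
E[X·Z | X > Z] = (2 + 3 + 6 + 4 + 8 + 12 + 5 + 10 + 15 + 20) / 10 = 17/2.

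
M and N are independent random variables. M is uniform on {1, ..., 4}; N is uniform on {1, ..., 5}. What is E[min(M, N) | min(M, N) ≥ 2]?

8/3

P(min(M, N) ≥ 2) = 3/5.
Summing min(M,N)·P(x,y) over outcomes with min(M, N) ≥ 2 gives 8/5.
E[min(M, N) | min(M, N) ≥ 2] = (8/5) / (3/5) = 8/3.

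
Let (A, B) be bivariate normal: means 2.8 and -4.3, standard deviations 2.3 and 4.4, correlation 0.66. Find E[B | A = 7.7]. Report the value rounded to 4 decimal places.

1.8868

The regression of B on A has slope ρ·σ_B/σ_A and passes through (μ_A, μ_B).
E[B | A=7.7] = -4.3 + (0.66)·(4.4/2.3)·(7.7 − (2.8)) = -4.3 + (1.26261)·(4.9) = 1.8868.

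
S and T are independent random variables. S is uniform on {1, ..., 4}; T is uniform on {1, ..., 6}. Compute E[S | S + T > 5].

P(S + T > 5) = 7/12.
Summing S·P(x,y) over outcomes with S + T > 5 gives 5/3.
E[S | S + T > 5] = (5/3) / (7/12) = 20/7.

20/7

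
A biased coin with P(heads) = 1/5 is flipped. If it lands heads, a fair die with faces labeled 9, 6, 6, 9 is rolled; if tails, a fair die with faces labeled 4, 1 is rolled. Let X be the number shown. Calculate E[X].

E[X | heads] = (9+6+6+9)/4 = 15/2.
E[X | tails] = (4+1)/2 = 5/2.
By the law of total expectation,
E[X] = (1/5)·(15/2) + (4/5)·(5/2) = 7/2.

7/2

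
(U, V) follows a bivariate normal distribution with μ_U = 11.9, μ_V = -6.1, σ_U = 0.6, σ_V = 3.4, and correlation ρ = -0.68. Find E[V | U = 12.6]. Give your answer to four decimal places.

The regression of V on U has slope ρ·σ_V/σ_U and passes through (μ_U, μ_V).
E[V | U=12.6] = -6.1 + (-0.68)·(3.4/0.6)·(12.6 − (11.9)) = -6.1 + (-3.8533)·(0.7) = -8.7973.

-8.7973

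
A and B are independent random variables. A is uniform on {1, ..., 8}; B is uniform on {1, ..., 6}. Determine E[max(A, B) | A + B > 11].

P(A + B > 11) = 1/8.
Summing max(A,B)·P(x,y) over outcomes with A + B > 11 gives 11/12.
E[max(A, B) | A + B > 11] = (11/12) / (1/8) = 22/3.

22/3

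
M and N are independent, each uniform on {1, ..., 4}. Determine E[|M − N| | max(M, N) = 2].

2/3

P(max(M, N) = 2) = 3/16.
Summing |M−N|·P(x,y) over outcomes with max(M, N) = 2 gives 1/8.
E[|M − N| | max(M, N) = 2] = (1/8) / (3/16) = 2/3.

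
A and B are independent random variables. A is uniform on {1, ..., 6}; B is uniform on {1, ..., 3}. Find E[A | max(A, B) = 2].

Outcomes with max(A, B) = 2: (1,2), (2,1), (2,2), each with probability 1/18.
E[A | max(A, B) = 2] = (1 + 2 + 2) / 3 = 5/3.

5/3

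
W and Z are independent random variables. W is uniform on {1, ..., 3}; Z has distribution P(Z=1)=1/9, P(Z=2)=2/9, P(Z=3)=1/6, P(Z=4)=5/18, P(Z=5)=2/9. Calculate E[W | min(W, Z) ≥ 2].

P(min(W, Z) ≥ 2) = 16/27.
Summing W·P(x,y) over outcomes with min(W, Z) ≥ 2 gives 40/27.
E[W | min(W, Z) ≥ 2] = (40/27) / (16/27) = 5/2.

5/2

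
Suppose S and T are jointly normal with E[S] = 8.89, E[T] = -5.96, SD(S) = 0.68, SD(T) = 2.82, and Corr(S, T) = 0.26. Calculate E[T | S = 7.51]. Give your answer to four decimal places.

E[T | S=x] = μ_T + ρ(σ_T/σ_S)(x − μ_S) for jointly normal variables.
E[T | S=7.51] = -5.96 + (0.26)·(2.82/0.68)·(7.51 − (8.89)) = -5.96 + (1.07824)·(-1.38) = -7.4480.

-7.4480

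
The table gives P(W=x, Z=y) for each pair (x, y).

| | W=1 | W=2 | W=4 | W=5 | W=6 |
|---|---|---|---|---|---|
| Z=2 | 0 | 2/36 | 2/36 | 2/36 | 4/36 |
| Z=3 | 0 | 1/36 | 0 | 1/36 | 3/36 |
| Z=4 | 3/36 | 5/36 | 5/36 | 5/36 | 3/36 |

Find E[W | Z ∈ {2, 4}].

122/31

P(Z ∈ {2, 4}) = 31/36.
Summing W·P(W=x,Z=y) over the conditioning event gives 61/18.
E[W | Z ∈ {2, 4}] = (61/18) / (31/36) = 122/31.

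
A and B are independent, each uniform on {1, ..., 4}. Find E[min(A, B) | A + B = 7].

Outcomes with A + B = 7: (3,4), (4,3), each with probability 1/16.
E[min(A, B) | A + B = 7] = (3 + 3) / 2 = 3.

3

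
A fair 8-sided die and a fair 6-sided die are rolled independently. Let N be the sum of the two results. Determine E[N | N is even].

8

P(N is even) = 1/2.
Σ over the event: 2·1/48 + 4·1/16 + 6·5/48 + 8·1/8 + 10·5/48 + 12·1/16 + 14·1/48 = 4.
E[N | N is even] = (4) / (1/2) = 8.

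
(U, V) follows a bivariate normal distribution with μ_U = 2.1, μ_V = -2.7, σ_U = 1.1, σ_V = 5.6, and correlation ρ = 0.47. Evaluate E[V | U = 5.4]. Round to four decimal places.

5.1960

The regression of V on U has slope ρ·σ_V/σ_U and passes through (μ_U, μ_V).
E[V | U=5.4] = -2.7 + (0.47)·(5.6/1.1)·(5.4 − (2.1)) = -2.7 + (2.39273)·(3.3) = 5.1960.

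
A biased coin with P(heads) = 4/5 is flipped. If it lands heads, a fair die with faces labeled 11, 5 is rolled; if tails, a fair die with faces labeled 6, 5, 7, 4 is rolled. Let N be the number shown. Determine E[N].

15/2

E[N | heads] = (11+5)/2 = 8.
E[N | tails] = (6+5+7+4)/4 = 11/2.
E[N] = (4/5)·(8) + (1/5)·(11/2) = 15/2.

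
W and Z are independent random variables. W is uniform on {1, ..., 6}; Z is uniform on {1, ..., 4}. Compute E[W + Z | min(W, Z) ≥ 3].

Outcomes with min(W, Z) ≥ 3: (3,3), (3,4), (4,3), (4,4), (5,3), (5,4), (6,3), (6,4), each with probability 1/24.
E[W + Z | min(W, Z) ≥ 3] = (6 + 7 + 7 + 8 + 8 + 9 + 9 + 10) / 8 = 8.

8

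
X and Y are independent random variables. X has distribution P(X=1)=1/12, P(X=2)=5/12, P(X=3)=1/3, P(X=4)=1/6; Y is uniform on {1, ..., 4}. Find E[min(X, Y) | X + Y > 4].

P(X + Y > 4) = 31/48.
Summing min(X,Y)·P(x,y) over outcomes with X + Y > 4 gives 73/48.
E[min(X, Y) | X + Y > 4] = (73/48) / (31/48) = 73/31.

73/31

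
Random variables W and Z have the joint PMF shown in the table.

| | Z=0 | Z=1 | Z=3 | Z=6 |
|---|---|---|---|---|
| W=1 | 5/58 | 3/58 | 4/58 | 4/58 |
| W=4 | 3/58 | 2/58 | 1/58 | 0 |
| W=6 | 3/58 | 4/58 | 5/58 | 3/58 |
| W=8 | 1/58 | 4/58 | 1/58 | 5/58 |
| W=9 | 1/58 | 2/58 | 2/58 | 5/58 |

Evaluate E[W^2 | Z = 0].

P(Z = 0) = 13/58.
Σ W^2·P over the event = 1·(5/58) + 16·(3/58) + 36·(3/58) + 64·(1/58) + 81·(1/58) = 153/29.
E[W^2 | Z = 0] = (153/29) / (13/58) = 306/13.

306/13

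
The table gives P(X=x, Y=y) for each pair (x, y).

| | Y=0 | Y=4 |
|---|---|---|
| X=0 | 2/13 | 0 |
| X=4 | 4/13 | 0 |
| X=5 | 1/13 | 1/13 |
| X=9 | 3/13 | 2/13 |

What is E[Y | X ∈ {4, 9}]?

P(X ∈ {4, 9}) = 9/13.
Σ Y·P over the event = 0·(4/13) + 0·(3/13) + 4·(2/13) = 8/13.
E[Y | X ∈ {4, 9}] = (8/13) / (9/13) = 8/9.

8/9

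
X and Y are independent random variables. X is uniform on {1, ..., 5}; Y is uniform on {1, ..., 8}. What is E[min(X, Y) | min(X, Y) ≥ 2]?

P(min(X, Y) ≥ 2) = 7/10.
Summing min(X,Y)·P(x,y) over outcomes with min(X, Y) ≥ 2 gives 11/5.
E[min(X, Y) | min(X, Y) ≥ 2] = (11/5) / (7/10) = 22/7.

22/7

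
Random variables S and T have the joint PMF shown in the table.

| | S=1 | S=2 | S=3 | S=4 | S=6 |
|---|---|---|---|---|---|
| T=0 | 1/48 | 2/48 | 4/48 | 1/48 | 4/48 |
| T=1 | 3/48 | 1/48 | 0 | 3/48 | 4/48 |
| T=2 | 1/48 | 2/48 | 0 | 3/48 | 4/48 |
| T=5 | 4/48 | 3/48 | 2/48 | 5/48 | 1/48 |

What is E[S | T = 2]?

41/10

P(T = 2) = 5/24.
Summing S·P(S=x,T=y) over the conditioning event gives 41/48.
E[S | T = 2] = (41/48) / (5/24) = 41/10.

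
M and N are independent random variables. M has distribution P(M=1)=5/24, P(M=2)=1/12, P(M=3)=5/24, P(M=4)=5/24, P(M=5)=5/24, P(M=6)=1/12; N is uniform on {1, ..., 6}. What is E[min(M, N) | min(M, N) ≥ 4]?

P(min(M, N) ≥ 4) = 1/4.
Summing min(M,N)·P(x,y) over outcomes with min(M, N) ≥ 4 gives 10/9.
E[min(M, N) | min(M, N) ≥ 4] = (10/9) / (1/4) = 40/9.

40/9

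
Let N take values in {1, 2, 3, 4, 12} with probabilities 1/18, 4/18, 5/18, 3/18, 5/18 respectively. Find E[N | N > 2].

P(N > 2) = 13/18.
Σ over the event: 3·5/18 + 4·1/6 + 12·5/18 = 29/6.
E[N | N > 2] = (29/6) / (13/18) = 87/13.

87/13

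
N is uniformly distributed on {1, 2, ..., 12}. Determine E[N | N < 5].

Given N < 5, N is equally likely to be any of {1, 2, 3, 4}.
E[N | N < 5] = (1 + 2 + 3 + 4) / 4 = 5/2.

5/2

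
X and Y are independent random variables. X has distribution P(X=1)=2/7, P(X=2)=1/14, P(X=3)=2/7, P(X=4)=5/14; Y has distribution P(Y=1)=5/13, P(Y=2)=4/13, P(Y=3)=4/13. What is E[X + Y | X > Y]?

280/53

P(X > Y) = 53/91.
Summing (X+Y)·P(x,y) over outcomes with X > Y gives 40/13.
E[X + Y | X > Y] = (40/13) / (53/91) = 280/53.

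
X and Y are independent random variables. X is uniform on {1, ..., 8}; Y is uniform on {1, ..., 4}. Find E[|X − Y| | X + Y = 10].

Outcomes with X + Y = 10: (6,4), (7,3), (8,2), each with probability 1/32.
E[|X − Y| | X + Y = 10] = (2 + 4 + 6) / 3 = 4.

4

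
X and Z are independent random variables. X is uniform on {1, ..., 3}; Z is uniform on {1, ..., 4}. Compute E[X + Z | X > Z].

P(X > Z) = 1/4.
Summing (X+Z)·P(x,y) over outcomes with X > Z gives 1.
E[X + Z | X > Z] = (1) / (1/4) = 4.

4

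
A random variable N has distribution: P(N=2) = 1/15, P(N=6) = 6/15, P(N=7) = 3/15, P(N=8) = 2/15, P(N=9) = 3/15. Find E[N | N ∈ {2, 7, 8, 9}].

P(N ∈ {2, 7, 8, 9}) = 3/5.
Σ over the event: 2·1/15 + 7·1/5 + 8·2/15 + 9·1/5 = 22/5.
E[N | N ∈ {2, 7, 8, 9}] = (22/5) / (3/5) = 22/3.

22/3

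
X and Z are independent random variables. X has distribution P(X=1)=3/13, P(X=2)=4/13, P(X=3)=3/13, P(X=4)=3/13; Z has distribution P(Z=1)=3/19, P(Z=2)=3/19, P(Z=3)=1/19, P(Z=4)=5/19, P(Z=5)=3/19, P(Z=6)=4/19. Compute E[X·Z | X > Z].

83/17

P(X > Z) = 51/247.
Summing XZ·P(x,y) over outcomes with X > Z gives 249/247.
E[X·Z | X > Z] = (249/247) / (51/247) = 83/17.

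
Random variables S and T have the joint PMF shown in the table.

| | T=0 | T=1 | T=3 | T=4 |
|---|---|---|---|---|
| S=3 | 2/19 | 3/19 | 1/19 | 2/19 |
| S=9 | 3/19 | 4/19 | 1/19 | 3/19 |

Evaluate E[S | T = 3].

P(T = 3) = 2/19.
Σ S·P over the event = 3·(1/19) + 9·(1/19) = 12/19.
E[S | T = 3] = (12/19) / (2/19) = 6.

6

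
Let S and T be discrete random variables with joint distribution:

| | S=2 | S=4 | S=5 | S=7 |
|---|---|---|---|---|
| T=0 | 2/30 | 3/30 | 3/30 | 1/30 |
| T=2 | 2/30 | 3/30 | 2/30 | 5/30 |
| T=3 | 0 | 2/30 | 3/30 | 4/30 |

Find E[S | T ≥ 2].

16/3

P(T ≥ 2) = 7/10.
Σ S·P over the event = 2·(2/30) + 4·(3/30) + 4·(2/30) + 5·(2/30) + 5·(3/30) + 7·(5/30) + 7·(4/30) = 56/15.
E[S | T ≥ 2] = (56/15) / (7/10) = 16/3.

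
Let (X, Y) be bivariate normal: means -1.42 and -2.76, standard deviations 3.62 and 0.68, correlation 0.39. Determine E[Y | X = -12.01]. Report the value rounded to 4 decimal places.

For a bivariate normal, E[Y | X=x] = μ_Y + ρ·(σ_Y/σ_X)·(x − μ_X).
E[Y | X=-12.01] = -2.76 + (0.39)·(0.68/3.62)·(-12.01 − (-1.42)) = -2.76 + (0.07326)·(-10.59) = -3.5358.

-3.5358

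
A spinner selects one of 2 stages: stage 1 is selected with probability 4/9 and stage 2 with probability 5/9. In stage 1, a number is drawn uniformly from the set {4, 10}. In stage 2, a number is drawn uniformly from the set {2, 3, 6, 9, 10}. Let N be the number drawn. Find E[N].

58/9

E[N | stage 1] = (4+10)/2 = 7.
E[N | stage 2] = (2+3+6+9+10)/5 = 6.
By the law of total expectation,
E[N] = (4/9)·(7) + (5/9)·(6) = 58/9.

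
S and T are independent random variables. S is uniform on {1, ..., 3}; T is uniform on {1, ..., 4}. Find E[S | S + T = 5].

Outcomes with S + T = 5: (1,4), (2,3), (3,2), each with probability 1/12.
E[S | S + T = 5] = (1 + 2 + 3) / 3 = 2.

2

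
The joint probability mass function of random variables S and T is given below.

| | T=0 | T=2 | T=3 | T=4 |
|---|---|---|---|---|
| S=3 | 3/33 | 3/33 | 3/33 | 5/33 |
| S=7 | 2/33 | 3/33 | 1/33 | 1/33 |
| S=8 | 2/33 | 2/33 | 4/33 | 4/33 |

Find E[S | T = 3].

6

P(T = 3) = 8/33.
Σ S·P over the event = 3·(3/33) + 7·(1/33) + 8·(4/33) = 16/11.
E[S | T = 3] = (16/11) / (8/33) = 6.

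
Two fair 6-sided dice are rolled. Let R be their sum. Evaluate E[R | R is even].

7

P(R is even) = 1/2.
Σ over the event: 2·1/36 + 4·1/12 + 6·5/36 + 8·5/36 + 10·1/12 + 12·1/36 = 7/2.
E[R | R is even] = (7/2) / (1/2) = 7.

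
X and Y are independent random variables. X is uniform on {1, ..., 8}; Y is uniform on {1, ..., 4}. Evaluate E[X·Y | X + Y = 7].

10

P(X + Y = 7) = 1/8.
Summing XY·P(x,y) over outcomes with X + Y = 7 gives 5/4.
E[X·Y | X + Y = 7] = (5/4) / (1/8) = 10.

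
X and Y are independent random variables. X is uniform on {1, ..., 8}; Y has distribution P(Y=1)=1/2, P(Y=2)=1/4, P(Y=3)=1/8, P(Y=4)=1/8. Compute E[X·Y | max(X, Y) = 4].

84/11

P(max(X, Y) = 4) = 11/64.
Summing XY·P(x,y) over outcomes with max(X, Y) = 4 gives 21/16.
E[X·Y | max(X, Y) = 4] = (21/16) / (11/64) = 84/11.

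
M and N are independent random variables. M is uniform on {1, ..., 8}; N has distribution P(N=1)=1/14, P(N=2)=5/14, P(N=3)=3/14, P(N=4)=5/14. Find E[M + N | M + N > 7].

P(M + N > 7) = 27/56.
Summing (M+N)·P(x,y) over outcomes with M + N > 7 gives 129/28.
E[M + N | M + N > 7] = (129/28) / (27/56) = 86/9.

86/9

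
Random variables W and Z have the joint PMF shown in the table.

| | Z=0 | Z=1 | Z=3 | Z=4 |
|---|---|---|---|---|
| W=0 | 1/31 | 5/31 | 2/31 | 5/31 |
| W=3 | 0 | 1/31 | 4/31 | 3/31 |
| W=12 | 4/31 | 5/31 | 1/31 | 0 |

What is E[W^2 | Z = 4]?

P(Z = 4) = 8/31.
Summing W^2·P(W=x,Z=y) over the conditioning event gives 27/31.
E[W^2 | Z = 4] = (27/31) / (8/31) = 27/8.

27/8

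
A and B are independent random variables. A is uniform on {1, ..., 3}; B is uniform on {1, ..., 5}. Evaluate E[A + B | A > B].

P(A > B) = 1/5.
Summing (A+B)·P(x,y) over outcomes with A > B gives 4/5.
E[A + B | A > B] = (4/5) / (1/5) = 4.

4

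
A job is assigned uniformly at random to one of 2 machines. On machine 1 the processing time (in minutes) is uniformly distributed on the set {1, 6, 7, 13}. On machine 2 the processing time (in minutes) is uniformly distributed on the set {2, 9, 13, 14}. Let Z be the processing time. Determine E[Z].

E[Z | machine 1] = (1+6+7+13)/4 = 27/4.
E[Z | machine 2] = (2+9+13+14)/4 = 19/2.
E[Z] = (1/2)·(27/4) + (1/2)·(19/2) = 65/8.

65/8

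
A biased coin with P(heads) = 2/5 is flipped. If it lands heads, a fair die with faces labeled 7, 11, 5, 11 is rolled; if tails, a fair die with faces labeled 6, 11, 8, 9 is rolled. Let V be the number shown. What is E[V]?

E[V | heads] = (7+11+5+11)/4 = 17/2.
E[V | tails] = (6+11+8+9)/4 = 17/2.
By the law of total expectation,
E[V] = (2/5)·(17/2) + (3/5)·(17/2) = 17/2.

17/2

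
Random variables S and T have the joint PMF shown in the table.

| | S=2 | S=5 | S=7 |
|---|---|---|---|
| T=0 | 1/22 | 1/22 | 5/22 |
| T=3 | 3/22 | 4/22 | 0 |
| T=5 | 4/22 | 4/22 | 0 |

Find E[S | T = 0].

P(T = 0) = 7/22.
Σ S·P over the event = 2·(1/22) + 5·(1/22) + 7·(5/22) = 21/11.
E[S | T = 0] = (21/11) / (7/22) = 6.

6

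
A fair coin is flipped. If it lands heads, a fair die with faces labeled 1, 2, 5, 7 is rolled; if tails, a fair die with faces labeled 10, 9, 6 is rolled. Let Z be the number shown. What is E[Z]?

E[Z | heads] = (1+2+5+7)/4 = 15/4.
E[Z | tails] = (10+9+6)/3 = 25/3.
By the law of total expectation,
E[Z] = (1/2)·(15/4) + (1/2)·(25/3) = 145/24.

145/24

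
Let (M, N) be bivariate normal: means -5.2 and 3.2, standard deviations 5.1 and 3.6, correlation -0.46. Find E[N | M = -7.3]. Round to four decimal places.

3.8819

For a bivariate normal, E[N | M=x] = μ_N + ρ·(σ_N/σ_M)·(x − μ_M).
E[N | M=-7.3] = 3.2 + (-0.46)·(3.6/5.1)·(-7.3 − (-5.2)) = 3.2 + (-0.32471)·(-2.1) = 3.8819.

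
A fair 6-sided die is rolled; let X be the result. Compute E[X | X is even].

4

Given X is even, X is equally likely to be any of {2, 4, 6}.
E[X | X is even] = (2 + 4 + 6) / 3 = 4.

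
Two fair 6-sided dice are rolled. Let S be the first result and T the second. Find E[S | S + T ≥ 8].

P(S + T ≥ 8) = 5/12.
Summing S·P(x,y) over outcomes with S + T ≥ 8 gives 35/18.
E[S | S + T ≥ 8] = (35/18) / (5/12) = 14/3.

14/3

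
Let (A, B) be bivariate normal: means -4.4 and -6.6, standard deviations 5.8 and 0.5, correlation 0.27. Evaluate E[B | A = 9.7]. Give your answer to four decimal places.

The regression of B on A has slope ρ·σ_B/σ_A and passes through (μ_A, μ_B).
E[B | A=9.7] = -6.6 + (0.27)·(0.5/5.8)·(9.7 − (-4.4)) = -6.6 + (0.023276)·(14.1) = -6.2718.

-6.2718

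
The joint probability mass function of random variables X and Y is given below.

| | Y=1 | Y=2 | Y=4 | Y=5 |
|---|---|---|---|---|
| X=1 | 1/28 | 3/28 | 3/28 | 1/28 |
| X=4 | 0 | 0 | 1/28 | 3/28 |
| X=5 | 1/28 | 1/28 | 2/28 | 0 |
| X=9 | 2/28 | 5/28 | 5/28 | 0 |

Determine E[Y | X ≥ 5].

P(X ≥ 5) = 4/7.
Σ Y·P over the event = 1·(1/28) + 2·(1/28) + 4·(2/28) + 1·(2/28) + 2·(5/28) + 4·(5/28) = 43/28.
E[Y | X ≥ 5] = (43/28) / (4/7) = 43/16.

43/16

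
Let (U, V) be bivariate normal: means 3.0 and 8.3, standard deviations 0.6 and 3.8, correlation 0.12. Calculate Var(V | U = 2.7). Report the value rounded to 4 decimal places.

14.2321

For a bivariate normal, Var(V | U=x) = σ_V²(1 − ρ²).
Var(V | U=2.7) = (3.8)²·(1 − (0.12)²) = 14.44·0.9856 = 14.2321.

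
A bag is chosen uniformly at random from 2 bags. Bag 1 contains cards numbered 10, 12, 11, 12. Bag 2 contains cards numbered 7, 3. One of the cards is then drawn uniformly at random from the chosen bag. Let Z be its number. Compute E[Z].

65/8

E[Z | bag 1] = (10+12+11+12)/4 = 45/4.
E[Z | bag 2] = (7+3)/2 = 5.
By the law of total expectation,
E[Z] = (1/2)·(45/4) + (1/2)·(5) = 65/8.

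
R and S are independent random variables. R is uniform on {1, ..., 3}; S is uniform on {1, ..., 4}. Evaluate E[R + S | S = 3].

Outcomes with S = 3: (1,3), (2,3), (3,3), each with probability 1/12.
E[R + S | S = 3] = (4 + 5 + 6) / 3 = 5.

5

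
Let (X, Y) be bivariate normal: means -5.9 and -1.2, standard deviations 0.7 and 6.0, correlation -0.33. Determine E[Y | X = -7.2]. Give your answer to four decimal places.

2.4771

The regression of Y on X has slope ρ·σ_Y/σ_X and passes through (μ_X, μ_Y).
E[Y | X=-7.2] = -1.2 + (-0.33)·(6.0/0.7)·(-7.2 − (-5.9)) = -1.2 + (-2.82857)·(-1.3) = 2.4771.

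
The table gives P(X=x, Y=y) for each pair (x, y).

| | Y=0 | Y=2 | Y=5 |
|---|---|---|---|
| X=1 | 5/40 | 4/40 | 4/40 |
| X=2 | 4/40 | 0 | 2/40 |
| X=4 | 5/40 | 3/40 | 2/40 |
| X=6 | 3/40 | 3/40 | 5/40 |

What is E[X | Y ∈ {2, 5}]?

P(Y ∈ {2, 5}) = 23/40.
Σ X·P over the event = 1·(4/40) + 1·(4/40) + 2·(2/40) + 4·(3/40) + 4·(2/40) + 6·(3/40) + 6·(5/40) = 2.
E[X | Y ∈ {2, 5}] = (2) / (23/40) = 80/23.

80/23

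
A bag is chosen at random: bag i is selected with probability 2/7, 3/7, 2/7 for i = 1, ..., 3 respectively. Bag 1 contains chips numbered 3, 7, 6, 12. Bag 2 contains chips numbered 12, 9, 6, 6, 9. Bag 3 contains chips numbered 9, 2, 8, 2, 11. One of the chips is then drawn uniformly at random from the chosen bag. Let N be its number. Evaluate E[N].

E[N | bag 1] = (3+7+6+12)/4 = 7.
E[N | bag 2] = (12+9+6+6+9)/5 = 42/5.
E[N | bag 3] = (9+2+8+2+11)/5 = 32/5.
By the law of total expectation,
E[N] = (2/7)·(7) + (3/7)·(42/5) + (2/7)·(32/5) = 52/7.

52/7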